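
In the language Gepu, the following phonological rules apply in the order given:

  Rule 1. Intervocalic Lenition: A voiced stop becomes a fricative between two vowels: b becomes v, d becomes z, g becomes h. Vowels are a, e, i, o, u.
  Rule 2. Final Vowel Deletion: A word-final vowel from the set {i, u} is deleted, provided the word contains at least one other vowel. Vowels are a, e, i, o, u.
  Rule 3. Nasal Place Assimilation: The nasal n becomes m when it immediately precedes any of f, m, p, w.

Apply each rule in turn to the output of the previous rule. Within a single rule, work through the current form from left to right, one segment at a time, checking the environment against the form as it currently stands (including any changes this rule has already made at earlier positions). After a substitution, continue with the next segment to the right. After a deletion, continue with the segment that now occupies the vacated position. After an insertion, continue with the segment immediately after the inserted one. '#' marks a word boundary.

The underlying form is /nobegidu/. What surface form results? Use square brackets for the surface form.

Rule 1 Intervocalic Lenition: [nobegidu] → [novehizu]
Rule 2 Final Vowel Deletion: [novehizu] → [novehiz]
Rule 3 Nasal Place Assimilation: no change — [novehiz]

[novehiz]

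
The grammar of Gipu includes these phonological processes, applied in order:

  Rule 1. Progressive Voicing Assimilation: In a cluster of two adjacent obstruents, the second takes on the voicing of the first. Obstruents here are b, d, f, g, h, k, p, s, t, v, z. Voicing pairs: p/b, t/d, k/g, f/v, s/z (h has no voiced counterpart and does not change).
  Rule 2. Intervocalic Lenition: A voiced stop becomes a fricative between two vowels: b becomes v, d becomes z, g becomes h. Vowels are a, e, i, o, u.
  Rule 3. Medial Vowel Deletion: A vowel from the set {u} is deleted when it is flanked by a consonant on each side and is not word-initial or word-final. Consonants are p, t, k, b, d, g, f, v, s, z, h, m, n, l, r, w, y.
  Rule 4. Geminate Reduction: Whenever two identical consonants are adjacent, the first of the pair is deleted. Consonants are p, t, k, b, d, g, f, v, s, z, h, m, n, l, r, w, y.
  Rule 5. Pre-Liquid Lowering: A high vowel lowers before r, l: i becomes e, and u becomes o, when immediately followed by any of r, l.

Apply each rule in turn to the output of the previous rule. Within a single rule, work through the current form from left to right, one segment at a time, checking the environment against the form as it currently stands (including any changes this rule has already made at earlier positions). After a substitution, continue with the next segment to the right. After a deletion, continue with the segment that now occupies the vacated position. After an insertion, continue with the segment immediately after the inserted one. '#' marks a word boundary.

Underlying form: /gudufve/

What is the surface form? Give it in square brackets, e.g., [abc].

Rule 1 Progressive Voicing Assimilation: [gudufve] → [guduffe]
Rule 2 Intervocalic Lenition: [guduffe] → [guzuffe]
Rule 3 Medial Vowel Deletion: [guzuffe] → [gzffe]
Rule 4 Geminate Reduction: [gzffe] → [gzfe]
Rule 5 Pre-Liquid Lowering: no change — [gzfe]

[gzfe]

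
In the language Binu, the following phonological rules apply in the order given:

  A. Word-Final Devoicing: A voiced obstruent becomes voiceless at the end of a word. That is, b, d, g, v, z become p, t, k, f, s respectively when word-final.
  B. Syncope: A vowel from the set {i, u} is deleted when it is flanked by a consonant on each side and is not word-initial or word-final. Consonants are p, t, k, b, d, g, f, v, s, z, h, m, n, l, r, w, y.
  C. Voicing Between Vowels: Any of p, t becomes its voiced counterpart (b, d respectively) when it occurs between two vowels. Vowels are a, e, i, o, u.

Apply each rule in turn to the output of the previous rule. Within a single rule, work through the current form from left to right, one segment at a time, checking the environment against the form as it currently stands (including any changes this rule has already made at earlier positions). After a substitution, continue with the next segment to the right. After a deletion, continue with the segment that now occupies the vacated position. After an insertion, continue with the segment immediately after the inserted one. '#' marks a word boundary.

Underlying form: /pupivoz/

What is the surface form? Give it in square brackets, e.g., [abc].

A Word-Final Devoicing: [pupivoz] → [pupivos]
B Syncope: [pupivos] → [ppvos]
C Voicing Between Vowels: no change — [ppvos]

[ppvos]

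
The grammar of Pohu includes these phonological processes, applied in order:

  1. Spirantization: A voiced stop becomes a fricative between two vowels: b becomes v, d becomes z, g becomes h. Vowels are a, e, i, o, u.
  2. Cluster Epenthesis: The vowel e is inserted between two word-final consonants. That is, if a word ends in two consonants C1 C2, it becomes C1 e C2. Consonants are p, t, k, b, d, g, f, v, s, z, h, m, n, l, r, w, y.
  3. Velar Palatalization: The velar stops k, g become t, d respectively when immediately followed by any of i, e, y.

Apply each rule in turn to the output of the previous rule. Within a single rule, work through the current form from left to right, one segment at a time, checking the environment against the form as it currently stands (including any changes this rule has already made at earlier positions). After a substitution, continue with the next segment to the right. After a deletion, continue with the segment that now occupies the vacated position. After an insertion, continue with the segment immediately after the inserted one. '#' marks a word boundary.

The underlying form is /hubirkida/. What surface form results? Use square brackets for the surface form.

[huvirtiza]

1 Spirantization: [hubirkida] → [huvirkiza]
2 Cluster Epenthesis: no change — [huvirkiza]
3 Velar Palatalization: [huvirkiza] → [huvirtiza]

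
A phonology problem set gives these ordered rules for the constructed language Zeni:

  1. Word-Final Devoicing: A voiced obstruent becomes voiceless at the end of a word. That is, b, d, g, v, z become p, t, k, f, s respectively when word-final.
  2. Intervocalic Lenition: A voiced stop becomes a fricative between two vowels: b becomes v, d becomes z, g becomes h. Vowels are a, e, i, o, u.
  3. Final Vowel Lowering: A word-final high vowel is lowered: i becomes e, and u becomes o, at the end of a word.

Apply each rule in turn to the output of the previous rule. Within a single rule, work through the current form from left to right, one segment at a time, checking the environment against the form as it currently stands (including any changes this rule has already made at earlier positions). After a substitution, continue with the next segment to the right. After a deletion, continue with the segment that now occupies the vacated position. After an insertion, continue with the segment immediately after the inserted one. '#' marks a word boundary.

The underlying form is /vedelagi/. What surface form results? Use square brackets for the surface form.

1 Word-Final Devoicing: no change — [vedelagi]
2 Intervocalic Lenition: [vedelagi] → [vezelahi]
3 Final Vowel Lowering: [vezelahi] → [vezelahe]

[vezelahe]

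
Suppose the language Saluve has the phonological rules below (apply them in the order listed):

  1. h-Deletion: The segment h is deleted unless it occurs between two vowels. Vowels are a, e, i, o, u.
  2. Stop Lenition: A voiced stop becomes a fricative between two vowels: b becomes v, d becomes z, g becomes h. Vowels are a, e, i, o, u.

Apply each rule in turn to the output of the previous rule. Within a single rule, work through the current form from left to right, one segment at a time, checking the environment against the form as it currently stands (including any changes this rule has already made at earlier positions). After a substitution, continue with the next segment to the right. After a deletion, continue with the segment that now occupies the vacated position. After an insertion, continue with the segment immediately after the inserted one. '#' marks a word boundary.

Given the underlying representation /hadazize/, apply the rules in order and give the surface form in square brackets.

1 h-Deletion: [hadazize] → [adazize]
2 Stop Lenition: [adazize] → [azazize]

[azazize]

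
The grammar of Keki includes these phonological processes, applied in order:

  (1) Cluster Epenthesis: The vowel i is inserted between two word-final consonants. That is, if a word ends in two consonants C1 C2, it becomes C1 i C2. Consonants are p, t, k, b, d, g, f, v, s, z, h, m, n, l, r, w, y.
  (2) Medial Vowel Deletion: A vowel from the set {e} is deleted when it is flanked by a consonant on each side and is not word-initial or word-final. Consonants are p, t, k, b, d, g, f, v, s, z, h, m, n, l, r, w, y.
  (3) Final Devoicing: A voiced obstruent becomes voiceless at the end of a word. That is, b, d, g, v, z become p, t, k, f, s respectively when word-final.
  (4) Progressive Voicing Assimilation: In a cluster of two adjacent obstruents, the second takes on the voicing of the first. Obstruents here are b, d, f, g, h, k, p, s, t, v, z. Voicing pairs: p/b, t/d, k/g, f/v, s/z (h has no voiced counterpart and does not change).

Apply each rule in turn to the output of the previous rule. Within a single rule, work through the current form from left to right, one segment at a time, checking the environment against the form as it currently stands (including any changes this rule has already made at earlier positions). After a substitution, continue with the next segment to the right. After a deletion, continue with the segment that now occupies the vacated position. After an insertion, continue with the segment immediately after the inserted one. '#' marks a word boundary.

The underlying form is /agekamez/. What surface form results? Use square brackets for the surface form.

[aggams]

(1) Cluster Epenthesis: no change — [agekamez]
(2) Medial Vowel Deletion: [agekamez] → [agkamz]
(3) Final Devoicing: [agkamz] → [agkams]
(4) Progressive Voicing Assimilation: [agkams] → [aggams]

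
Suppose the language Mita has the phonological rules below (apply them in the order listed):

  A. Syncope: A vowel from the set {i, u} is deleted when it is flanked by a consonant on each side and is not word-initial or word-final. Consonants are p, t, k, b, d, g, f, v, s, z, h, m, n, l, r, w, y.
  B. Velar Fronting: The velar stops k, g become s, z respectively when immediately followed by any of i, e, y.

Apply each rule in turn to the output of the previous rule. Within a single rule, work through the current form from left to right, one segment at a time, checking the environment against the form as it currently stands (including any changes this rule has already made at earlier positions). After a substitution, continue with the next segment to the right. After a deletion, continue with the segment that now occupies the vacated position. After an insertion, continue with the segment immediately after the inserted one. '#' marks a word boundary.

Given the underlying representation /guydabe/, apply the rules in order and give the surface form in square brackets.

A Syncope: [guydabe] → [gydabe]
B Velar Fronting: [gydabe] → [zydabe]

[zydabe]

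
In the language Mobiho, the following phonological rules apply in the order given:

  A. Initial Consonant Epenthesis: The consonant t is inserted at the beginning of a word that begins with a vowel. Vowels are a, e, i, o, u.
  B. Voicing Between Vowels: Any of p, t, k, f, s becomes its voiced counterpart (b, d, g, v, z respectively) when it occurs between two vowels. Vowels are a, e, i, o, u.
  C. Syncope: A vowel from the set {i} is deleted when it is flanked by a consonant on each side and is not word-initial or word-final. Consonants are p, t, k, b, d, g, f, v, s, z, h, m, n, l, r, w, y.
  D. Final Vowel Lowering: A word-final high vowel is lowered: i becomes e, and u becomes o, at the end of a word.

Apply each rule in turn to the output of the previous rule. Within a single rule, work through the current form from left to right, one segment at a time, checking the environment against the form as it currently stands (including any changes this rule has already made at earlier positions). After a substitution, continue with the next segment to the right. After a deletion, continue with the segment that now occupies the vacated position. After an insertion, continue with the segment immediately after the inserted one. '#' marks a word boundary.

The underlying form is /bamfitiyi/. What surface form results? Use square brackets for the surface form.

A Initial Consonant Epenthesis: no change — [bamfitiyi]
B Voicing Between Vowels: [bamfitiyi] → [bamfidiyi]
C Syncope: [bamfidiyi] → [bamfdyi]
D Final Vowel Lowering: [bamfdyi] → [bamfdye]

[bamfdye]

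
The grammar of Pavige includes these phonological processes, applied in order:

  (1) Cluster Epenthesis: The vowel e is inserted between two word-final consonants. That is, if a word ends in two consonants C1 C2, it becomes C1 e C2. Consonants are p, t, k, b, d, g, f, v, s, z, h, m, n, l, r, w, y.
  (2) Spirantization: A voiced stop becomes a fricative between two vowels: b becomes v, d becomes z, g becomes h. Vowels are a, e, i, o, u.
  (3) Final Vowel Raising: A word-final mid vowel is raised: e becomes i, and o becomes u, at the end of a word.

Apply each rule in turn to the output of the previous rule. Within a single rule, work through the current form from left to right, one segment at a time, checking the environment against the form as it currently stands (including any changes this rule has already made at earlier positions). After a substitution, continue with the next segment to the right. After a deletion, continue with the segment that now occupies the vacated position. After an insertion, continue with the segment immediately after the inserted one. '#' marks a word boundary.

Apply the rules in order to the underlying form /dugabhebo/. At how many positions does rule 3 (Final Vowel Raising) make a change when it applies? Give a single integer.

(1) Cluster Epenthesis: no change — [dugabhebo]
(2) Spirantization: [dugabhebo] → [duhabhevo]
(3) Final Vowel Raising: [duhabhevo] → [duhabhevu]
Rule 3 changed 1 position(s).

1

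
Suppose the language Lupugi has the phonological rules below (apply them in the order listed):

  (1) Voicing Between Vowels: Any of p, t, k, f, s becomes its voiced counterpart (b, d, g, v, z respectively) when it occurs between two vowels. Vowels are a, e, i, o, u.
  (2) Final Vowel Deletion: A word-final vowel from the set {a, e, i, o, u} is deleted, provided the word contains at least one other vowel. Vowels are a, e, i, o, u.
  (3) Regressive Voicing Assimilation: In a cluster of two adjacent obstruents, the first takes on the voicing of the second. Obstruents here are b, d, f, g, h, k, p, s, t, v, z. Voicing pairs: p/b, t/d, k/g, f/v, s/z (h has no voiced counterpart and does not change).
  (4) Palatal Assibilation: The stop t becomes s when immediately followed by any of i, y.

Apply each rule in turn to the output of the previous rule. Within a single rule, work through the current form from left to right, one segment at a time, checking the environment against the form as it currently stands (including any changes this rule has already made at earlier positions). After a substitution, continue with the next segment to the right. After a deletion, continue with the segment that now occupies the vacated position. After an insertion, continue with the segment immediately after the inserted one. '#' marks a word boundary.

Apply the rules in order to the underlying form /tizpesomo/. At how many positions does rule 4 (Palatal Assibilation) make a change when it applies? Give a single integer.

1

(1) Voicing Between Vowels: [tizpesomo] → [tizpezomo]
(2) Final Vowel Deletion: [tizpezomo] → [tizpezom]
(3) Regressive Voicing Assimilation: [tizpezom] → [tispezom]
(4) Palatal Assibilation: [tispezom] → [sispezom]
Rule 4 changed 1 position(s).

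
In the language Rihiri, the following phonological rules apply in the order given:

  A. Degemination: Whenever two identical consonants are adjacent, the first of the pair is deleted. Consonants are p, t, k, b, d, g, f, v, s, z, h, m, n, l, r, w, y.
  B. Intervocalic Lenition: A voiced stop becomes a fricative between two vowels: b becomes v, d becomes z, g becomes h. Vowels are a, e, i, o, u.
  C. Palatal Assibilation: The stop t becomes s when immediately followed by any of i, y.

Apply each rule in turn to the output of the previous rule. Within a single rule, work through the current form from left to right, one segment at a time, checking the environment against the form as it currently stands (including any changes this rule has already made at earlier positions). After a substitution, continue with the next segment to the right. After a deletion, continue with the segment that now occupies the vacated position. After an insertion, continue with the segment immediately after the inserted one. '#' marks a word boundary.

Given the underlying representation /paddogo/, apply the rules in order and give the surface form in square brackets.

A Degemination: [paddogo] → [padogo]
B Intervocalic Lenition: [padogo] → [pazoho]
C Palatal Assibilation: no change — [pazoho]

[pazoho]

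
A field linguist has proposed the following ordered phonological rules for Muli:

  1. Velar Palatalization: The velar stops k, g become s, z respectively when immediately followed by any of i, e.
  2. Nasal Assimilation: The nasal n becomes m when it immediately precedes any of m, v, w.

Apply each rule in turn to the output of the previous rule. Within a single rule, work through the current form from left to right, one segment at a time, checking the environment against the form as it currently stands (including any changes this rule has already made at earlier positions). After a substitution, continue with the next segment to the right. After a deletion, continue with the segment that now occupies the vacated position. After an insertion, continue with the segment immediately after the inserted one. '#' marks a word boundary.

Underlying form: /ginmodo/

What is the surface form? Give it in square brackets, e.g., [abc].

[zimmodo]

1 Velar Palatalization: [ginmodo] → [zinmodo]
2 Nasal Assimilation: [zinmodo] → [zimmodo]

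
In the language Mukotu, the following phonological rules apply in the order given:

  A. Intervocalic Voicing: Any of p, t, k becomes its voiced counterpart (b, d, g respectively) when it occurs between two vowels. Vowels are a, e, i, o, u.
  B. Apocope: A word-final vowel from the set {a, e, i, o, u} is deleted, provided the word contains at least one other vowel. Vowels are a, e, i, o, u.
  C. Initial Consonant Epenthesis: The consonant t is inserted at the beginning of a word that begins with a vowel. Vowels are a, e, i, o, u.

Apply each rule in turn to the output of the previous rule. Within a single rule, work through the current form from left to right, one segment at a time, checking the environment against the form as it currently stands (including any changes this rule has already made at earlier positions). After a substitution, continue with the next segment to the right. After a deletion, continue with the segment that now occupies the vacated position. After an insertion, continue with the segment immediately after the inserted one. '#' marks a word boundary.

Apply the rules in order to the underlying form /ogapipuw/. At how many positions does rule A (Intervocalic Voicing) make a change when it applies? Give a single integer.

A Intervocalic Voicing: [ogapipuw] → [ogabibuw]
B Apocope: no change — [ogabibuw]
C Initial Consonant Epenthesis: [ogabibuw] → [togabibuw]
Rule A changed 2 position(s).

2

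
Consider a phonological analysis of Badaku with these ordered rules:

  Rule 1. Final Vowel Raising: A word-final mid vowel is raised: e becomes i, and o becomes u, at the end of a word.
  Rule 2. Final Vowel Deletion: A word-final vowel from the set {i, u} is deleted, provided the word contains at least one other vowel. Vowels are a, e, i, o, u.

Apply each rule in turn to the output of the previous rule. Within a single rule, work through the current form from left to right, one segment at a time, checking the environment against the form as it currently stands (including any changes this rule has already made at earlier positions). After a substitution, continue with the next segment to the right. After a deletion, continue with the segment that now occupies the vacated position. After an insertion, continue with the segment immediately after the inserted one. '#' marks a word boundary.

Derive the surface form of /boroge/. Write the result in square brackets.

[borog]

Rule 1 Final Vowel Raising: [boroge] → [borogi]
Rule 2 Final Vowel Deletion: [borogi] → [borog]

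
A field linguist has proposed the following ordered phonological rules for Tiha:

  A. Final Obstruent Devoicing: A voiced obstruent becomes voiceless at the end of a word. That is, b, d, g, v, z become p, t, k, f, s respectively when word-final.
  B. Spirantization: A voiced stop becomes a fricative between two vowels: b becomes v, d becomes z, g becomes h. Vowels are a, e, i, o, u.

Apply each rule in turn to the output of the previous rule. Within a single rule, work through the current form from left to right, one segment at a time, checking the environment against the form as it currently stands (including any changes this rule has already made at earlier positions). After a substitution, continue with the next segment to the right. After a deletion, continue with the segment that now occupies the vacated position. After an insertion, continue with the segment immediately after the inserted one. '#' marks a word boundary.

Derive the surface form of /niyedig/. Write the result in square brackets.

A Final Obstruent Devoicing: [niyedig] → [niyedik]
B Spirantization: [niyedik] → [niyezik]

[niyezik]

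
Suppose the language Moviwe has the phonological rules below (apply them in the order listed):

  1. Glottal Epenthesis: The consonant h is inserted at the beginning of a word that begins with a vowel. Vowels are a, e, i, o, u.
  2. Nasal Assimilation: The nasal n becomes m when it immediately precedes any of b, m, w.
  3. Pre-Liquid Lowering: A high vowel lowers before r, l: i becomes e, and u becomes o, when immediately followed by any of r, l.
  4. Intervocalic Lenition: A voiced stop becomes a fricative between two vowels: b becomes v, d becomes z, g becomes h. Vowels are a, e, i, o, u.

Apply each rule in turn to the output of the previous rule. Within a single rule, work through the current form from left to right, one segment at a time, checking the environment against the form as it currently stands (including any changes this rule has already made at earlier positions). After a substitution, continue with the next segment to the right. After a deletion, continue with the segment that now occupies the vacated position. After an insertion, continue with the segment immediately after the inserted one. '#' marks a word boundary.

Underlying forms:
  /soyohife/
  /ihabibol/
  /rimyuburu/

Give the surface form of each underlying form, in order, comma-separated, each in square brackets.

/soyohife/:
  1 Glottal Epenthesis: no change — [soyohife]
  2 Nasal Assimilation: no change — [soyohife]
  3 Pre-Liquid Lowering: no change — [soyohife]
  4 Intervocalic Lenition: no change — [soyohife]
/ihabibol/:
  1 Glottal Epenthesis: [ihabibol] → [hihabibol]
  2 Nasal Assimilation: no change — [hihabibol]
  3 Pre-Liquid Lowering: no change — [hihabibol]
  4 Intervocalic Lenition: [hihabibol] → [hihavivol]
/rimyuburu/:
  1 Glottal Epenthesis: no change — [rimyuburu]
  2 Nasal Assimilation: no change — [rimyuburu]
  3 Pre-Liquid Lowering: [rimyuburu] → [rimyuboru]
  4 Intervocalic Lenition: [rimyuboru] → [rimyuvoru]

[soyohife], [hihavivol], [rimyuvoru]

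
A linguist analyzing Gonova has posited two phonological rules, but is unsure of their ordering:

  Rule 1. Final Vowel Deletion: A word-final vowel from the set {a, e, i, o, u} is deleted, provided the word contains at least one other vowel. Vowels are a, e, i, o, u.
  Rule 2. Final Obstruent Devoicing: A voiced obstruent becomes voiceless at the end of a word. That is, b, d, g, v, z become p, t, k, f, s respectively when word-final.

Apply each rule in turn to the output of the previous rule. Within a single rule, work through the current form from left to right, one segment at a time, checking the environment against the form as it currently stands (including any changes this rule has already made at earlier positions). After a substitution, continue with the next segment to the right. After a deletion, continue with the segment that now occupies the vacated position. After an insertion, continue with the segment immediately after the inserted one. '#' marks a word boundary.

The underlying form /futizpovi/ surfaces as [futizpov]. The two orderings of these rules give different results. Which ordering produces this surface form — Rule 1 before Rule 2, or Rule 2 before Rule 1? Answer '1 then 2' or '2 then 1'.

2 then 1

Order 1 then 2:
  1 Final Vowel Deletion: [futizpovi] → [futizpov]
  2 Final Obstruent Devoicing: [futizpov] → [futizpof]
  result: [futizpof]
Order 2 then 1:
  2 Final Obstruent Devoicing: no change — [futizpovi]
  1 Final Vowel Deletion: [futizpovi] → [futizpov]
  result: [futizpov]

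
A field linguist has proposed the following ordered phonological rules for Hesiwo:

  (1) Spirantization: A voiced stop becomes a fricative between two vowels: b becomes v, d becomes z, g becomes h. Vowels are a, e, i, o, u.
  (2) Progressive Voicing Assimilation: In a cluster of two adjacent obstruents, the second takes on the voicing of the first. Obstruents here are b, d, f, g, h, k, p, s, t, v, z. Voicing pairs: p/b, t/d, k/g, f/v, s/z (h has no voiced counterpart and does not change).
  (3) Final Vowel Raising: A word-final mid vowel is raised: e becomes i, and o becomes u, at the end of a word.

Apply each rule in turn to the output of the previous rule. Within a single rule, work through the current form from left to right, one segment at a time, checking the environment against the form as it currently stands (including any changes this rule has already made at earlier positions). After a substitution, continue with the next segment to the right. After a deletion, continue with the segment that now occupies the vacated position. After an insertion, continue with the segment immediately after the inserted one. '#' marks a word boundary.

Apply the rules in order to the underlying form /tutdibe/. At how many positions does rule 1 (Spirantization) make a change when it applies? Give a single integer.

(1) Spirantization: [tutdibe] → [tutdive]
(2) Progressive Voicing Assimilation: [tutdive] → [tuttive]
(3) Final Vowel Raising: [tuttive] → [tuttivi]
Rule 1 changed 1 position(s).

1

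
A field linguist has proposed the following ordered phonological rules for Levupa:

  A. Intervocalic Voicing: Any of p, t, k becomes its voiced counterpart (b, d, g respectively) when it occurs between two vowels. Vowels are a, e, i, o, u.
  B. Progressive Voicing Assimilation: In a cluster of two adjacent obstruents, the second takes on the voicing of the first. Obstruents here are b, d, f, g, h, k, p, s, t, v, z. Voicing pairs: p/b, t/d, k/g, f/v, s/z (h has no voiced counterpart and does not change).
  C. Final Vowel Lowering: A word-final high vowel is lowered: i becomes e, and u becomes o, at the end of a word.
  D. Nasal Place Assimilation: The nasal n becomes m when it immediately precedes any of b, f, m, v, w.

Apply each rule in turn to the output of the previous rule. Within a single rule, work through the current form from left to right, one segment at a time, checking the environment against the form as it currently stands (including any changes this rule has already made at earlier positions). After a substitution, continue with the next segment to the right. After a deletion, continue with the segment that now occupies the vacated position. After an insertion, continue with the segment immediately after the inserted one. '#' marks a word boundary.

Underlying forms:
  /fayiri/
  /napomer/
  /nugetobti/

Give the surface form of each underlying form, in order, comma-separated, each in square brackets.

[fayire], [nabomer], [nugedobde]

/fayiri/:
  A Intervocalic Voicing: no change — [fayiri]
  B Progressive Voicing Assimilation: no change — [fayiri]
  C Final Vowel Lowering: [fayiri] → [fayire]
  D Nasal Place Assimilation: no change — [fayire]
/napomer/:
  A Intervocalic Voicing: [napomer] → [nabomer]
  B Progressive Voicing Assimilation: no change — [nabomer]
  C Final Vowel Lowering: no change — [nabomer]
  D Nasal Place Assimilation: no change — [nabomer]
/nugetobti/:
  A Intervocalic Voicing: [nugetobti] → [nugedobti]
  B Progressive Voicing Assimilation: [nugedobti] → [nugedobdi]
  C Final Vowel Lowering: [nugedobdi] → [nugedobde]
  D Nasal Place Assimilation: no change — [nugedobde]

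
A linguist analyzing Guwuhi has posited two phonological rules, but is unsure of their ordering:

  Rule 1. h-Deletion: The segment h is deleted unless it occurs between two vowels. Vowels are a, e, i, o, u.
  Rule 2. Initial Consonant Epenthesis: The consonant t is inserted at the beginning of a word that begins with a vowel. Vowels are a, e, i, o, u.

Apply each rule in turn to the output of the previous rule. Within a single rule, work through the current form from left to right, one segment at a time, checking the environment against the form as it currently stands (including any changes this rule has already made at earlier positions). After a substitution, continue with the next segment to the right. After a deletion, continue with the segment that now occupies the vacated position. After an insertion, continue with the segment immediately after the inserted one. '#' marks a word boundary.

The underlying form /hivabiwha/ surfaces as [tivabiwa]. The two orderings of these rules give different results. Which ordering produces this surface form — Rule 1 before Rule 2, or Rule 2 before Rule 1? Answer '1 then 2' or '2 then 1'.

1 then 2

Order 1 then 2:
  1 h-Deletion: [hivabiwha] → [ivabiwa]
  2 Initial Consonant Epenthesis: [ivabiwa] → [tivabiwa]
  result: [tivabiwa]
Order 2 then 1:
  2 Initial Consonant Epenthesis: no change — [hivabiwha]
  1 h-Deletion: [hivabiwha] → [ivabiwa]
  result: [ivabiwa]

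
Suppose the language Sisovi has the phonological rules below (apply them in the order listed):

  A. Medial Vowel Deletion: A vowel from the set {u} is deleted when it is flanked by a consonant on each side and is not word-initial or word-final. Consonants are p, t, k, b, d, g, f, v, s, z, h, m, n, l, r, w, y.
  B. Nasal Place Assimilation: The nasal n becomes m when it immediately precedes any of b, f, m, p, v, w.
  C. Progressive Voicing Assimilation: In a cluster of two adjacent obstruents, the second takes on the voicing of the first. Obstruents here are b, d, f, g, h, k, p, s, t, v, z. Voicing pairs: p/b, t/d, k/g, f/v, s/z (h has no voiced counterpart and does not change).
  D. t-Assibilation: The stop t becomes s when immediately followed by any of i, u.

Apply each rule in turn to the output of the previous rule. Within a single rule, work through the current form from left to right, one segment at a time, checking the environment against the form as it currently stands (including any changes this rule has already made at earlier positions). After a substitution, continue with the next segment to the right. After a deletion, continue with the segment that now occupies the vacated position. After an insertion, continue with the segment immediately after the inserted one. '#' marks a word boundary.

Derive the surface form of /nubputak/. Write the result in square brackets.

[mbbdak]

A Medial Vowel Deletion: [nubputak] → [nbptak]
B Nasal Place Assimilation: [nbptak] → [mbptak]
C Progressive Voicing Assimilation: [mbptak] → [mbbdak]
D t-Assibilation: no change — [mbbdak]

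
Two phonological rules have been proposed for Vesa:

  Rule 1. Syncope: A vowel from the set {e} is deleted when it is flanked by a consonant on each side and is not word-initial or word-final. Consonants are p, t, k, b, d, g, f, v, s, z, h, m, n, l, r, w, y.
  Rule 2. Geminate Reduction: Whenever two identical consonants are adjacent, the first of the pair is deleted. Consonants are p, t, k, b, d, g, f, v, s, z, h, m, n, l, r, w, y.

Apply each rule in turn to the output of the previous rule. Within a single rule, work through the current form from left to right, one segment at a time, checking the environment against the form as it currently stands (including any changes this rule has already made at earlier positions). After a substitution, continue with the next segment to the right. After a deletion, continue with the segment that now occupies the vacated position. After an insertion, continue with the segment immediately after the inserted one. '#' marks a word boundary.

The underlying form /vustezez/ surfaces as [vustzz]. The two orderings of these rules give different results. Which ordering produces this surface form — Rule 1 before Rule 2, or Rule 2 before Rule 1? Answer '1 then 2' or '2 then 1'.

2 then 1

Order 1 then 2:
  1 Syncope: [vustezez] → [vustzz]
  2 Geminate Reduction: [vustzz] → [vustz]
  result: [vustz]
Order 2 then 1:
  2 Geminate Reduction: no change — [vustezez]
  1 Syncope: [vustezez] → [vustzz]
  result: [vustzz]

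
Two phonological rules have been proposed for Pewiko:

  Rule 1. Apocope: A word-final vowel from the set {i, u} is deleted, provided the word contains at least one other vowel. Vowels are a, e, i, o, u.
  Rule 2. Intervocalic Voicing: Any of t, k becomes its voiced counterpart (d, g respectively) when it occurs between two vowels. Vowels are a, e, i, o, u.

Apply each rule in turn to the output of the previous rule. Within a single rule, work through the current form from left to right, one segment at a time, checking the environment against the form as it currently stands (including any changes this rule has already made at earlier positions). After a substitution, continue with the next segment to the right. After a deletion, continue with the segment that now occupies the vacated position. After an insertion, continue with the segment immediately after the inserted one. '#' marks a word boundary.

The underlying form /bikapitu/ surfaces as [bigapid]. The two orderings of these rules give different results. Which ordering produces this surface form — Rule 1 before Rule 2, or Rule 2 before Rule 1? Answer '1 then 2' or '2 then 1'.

Order 1 then 2:
  1 Apocope: [bikapitu] → [bikapit]
  2 Intervocalic Voicing: [bikapit] → [bigapit]
  result: [bigapit]
Order 2 then 1:
  2 Intervocalic Voicing: [bikapitu] → [bigapidu]
  1 Apocope: [bigapidu] → [bigapid]
  result: [bigapid]

2 then 1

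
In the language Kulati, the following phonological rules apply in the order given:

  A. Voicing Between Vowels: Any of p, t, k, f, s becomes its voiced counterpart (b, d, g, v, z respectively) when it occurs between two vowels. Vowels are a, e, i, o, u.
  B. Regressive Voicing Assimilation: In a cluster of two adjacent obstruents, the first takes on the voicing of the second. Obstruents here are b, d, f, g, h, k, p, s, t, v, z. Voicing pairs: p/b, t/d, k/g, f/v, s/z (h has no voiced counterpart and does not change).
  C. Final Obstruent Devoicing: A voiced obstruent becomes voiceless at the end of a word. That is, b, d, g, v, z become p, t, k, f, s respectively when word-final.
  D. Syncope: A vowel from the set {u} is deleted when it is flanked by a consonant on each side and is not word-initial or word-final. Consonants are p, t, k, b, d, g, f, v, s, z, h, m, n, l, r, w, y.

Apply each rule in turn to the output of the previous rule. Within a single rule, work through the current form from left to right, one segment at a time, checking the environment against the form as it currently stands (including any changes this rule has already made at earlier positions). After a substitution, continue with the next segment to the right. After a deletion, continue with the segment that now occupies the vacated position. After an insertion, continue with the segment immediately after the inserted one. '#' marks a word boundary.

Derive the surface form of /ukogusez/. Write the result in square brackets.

[ugogzes]

A Voicing Between Vowels: [ukogusez] → [ugoguzez]
B Regressive Voicing Assimilation: no change — [ugoguzez]
C Final Obstruent Devoicing: [ugoguzez] → [ugoguzes]
D Syncope: [ugoguzes] → [ugogzes]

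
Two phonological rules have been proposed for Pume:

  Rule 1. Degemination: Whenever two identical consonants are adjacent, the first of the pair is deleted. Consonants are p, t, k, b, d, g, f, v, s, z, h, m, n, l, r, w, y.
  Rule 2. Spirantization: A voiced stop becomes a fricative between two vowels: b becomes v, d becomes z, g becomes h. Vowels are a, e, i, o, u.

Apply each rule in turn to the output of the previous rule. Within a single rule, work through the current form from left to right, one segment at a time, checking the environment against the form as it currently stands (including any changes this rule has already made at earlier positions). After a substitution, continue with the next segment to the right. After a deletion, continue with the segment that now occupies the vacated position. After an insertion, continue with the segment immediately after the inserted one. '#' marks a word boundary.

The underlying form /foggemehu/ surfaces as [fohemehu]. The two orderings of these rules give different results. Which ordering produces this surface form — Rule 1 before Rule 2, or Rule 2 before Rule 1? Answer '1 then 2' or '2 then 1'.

1 then 2

Order 1 then 2:
  1 Degemination: [foggemehu] → [fogemehu]
  2 Spirantization: [fogemehu] → [fohemehu]
  result: [fohemehu]
Order 2 then 1:
  2 Spirantization: no change — [foggemehu]
  1 Degemination: [foggemehu] → [fogemehu]
  result: [fogemehu]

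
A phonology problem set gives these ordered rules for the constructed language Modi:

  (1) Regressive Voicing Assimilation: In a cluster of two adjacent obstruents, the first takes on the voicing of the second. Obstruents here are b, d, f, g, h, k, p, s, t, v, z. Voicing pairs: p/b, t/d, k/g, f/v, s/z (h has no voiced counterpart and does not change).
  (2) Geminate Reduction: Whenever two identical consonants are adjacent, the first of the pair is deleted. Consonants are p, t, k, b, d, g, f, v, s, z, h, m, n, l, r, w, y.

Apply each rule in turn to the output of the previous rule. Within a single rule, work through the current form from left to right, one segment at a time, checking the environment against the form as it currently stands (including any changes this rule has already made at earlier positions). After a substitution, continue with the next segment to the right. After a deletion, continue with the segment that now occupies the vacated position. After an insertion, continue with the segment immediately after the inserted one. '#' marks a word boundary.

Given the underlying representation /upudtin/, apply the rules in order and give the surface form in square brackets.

(1) Regressive Voicing Assimilation: [upudtin] → [uputtin]
(2) Geminate Reduction: [uputtin] → [uputin]

[uputin]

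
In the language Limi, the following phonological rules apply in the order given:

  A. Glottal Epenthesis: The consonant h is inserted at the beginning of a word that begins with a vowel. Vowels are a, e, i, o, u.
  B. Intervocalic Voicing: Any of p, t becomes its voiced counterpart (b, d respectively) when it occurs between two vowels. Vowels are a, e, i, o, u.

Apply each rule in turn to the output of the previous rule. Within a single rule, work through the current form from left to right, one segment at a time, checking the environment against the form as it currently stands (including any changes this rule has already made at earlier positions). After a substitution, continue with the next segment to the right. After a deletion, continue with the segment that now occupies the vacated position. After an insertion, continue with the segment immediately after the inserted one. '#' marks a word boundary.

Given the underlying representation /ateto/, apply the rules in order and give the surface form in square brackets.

A Glottal Epenthesis: [ateto] → [hateto]
B Intervocalic Voicing: [hateto] → [hadedo]

[hadedo]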